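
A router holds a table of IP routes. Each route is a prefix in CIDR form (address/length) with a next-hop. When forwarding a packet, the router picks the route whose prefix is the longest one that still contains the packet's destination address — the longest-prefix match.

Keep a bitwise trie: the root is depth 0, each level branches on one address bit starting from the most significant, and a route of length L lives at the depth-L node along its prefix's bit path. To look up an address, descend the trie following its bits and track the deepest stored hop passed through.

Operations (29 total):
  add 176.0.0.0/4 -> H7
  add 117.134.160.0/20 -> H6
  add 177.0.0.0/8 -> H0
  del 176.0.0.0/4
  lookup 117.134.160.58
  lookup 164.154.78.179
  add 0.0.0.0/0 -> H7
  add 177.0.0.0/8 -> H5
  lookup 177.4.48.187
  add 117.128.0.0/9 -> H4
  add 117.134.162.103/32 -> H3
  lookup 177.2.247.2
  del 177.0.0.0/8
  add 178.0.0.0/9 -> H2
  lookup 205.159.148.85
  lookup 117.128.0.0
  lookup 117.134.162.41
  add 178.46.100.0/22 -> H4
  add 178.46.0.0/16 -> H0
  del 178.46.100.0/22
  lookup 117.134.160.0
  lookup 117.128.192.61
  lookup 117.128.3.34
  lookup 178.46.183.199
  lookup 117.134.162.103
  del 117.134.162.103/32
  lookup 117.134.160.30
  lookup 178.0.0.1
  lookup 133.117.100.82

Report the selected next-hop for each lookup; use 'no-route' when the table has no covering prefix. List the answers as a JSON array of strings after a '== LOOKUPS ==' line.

Process each operation:
  add 176.0.0.0/4 -> H7 at depth 4
  add 117.134.160.0/20 -> H6 at depth 20
  add 177.0.0.0/8 -> H0 at depth 8
  del 176.0.0.0/4 (clear depth 4)
  lookup 117.134.160.58: bits 01110101100001101010 walk d0:-→d1:-→d2:-→d3:-→d4:-→d5:-→d6:-→d7:-→d8:-→d9:-→d10:-→d11:-→d12:-→d13:-→d14:-→d15:-→d16:-→d17:-→d18:-→d19:-→d20:H6 -> H6
  lookup 164.154.78.179: bits 101 walk d0:-→d1:-→d2:-→d3:- -> no-route
  add 0.0.0.0/0 -> H7 at depth 0
  add 177.0.0.0/8 -> H5 at depth 8
  lookup 177.4.48.187: bits 10110001 walk d0:H7→d1:-→d2:-→d3:-→d4:-→d5:-→d6:-→d7:-→d8:H5 -> H5
  add 117.128.0.0/9 -> H4 at depth 9
  add 117.134.162.103/32 -> H3 at depth 32
  lookup 177.2.247.2: bits 10110001 walk d0:H7→d1:-→d2:-→d3:-→d4:-→d5:-→d6:-→d7:-→d8:H5 -> H5
  del 177.0.0.0/8 (clear depth 8)
  add 178.0.0.0/9 -> H2 at depth 9
  lookup 205.159.148.85: bits 1 walk d0:H7→d1:- -> H7
  lookup 117.128.0.0: bits 0111010110000 walk d0:H7→d1:-→d2:-→d3:-→d4:-→d5:-→d6:-→d7:-→d8:-→d9:H4→d10:-→d11:-→d12:-→d13:- -> H4
  lookup 117.134.162.41: bits 0111010110000110101000100 walk d0:H7→d1:-→d2:-→d3:-→d4:-→d5:-→d6:-→d7:-→d8:-→d9:H4→d10:-→d11:-→d12:-→d13:-→d14:-→d15:-→d16:-→d17:-→d18:-→d19:-→d20:H6→d21:-→d22:-→d23:-→d24:-→d25:- -> H6
  add 178.46.100.0/22 -> H4 at depth 22
  add 178.46.0.0/16 -> H0 at depth 16
  del 178.46.100.0/22 (clear depth 22)
  lookup 117.134.160.0: bits 0111010110000110101000 walk d0:H7→d1:-→d2:-→d3:-→d4:-→d5:-→d6:-→d7:-→d8:-→d9:H4→d10:-→d11:-→d12:-→d13:-→d14:-→d15:-→d16:-→d17:-→d18:-→d19:-→d20:H6→d21:-→d22:- -> H6
  lookup 117.128.192.61: bits 0111010110000 walk d0:H7→d1:-→d2:-→d3:-→d4:-→d5:-→d6:-→d7:-→d8:-→d9:H4→d10:-→d11:-→d12:-→d13:- -> H4
  lookup 117.128.3.34: bits 0111010110000 walk d0:H7→d1:-→d2:-→d3:-→d4:-→d5:-→d6:-→d7:-→d8:-→d9:H4→d10:-→d11:-→d12:-→d13:- -> H4
  lookup 178.46.183.199: bits 1011001000101110 walk d0:H7→d1:-→d2:-→d3:-→d4:-→d5:-→d6:-→d7:-→d8:-→d9:H2→d10:-→d11:-→d12:-→d13:-→d14:-→d15:-→d16:H0 -> H0
  lookup 117.134.162.103: bits 01110101100001101010001001100111 walk d0:H7→d1:-→d2:-→d3:-→d4:-→d5:-→d6:-→d7:-→d8:-→d9:H4→d10:-→d11:-→d12:-→d13:-→d14:-→d15:-→d16:-→d17:-→d18:-→d19:-→d20:H6→d21:-→d22:-→d23:-→d24:-→d25:-→d26:-→d27:-→d28:-→d29:-→d30:-→d31:-→d32:H3 -> H3
  del 117.134.162.103/32 (clear depth 32)
  lookup 117.134.160.30: bits 0111010110000110101000 walk d0:H7→d1:-→d2:-→d3:-→d4:-→d5:-→d6:-→d7:-→d8:-→d9:H4→d10:-→d11:-→d12:-→d13:-→d14:-→d15:-→d16:-→d17:-→d18:-→d19:-→d20:H6→d21:-→d22:- -> H6
  lookup 178.0.0.1: bits 1011001000 walk d0:H7→d1:-→d2:-→d3:-→d4:-→d5:-→d6:-→d7:-→d8:-→d9:H2→d10:- -> H2
  lookup 133.117.100.82: bits 10 walk d0:H7→d1:-→d2:- -> H7

== LOOKUPS ==
["H6","no-route","H5","H5","H7","H4","H6","H6","H4","H4","H0","H3","H6","H2","H7"]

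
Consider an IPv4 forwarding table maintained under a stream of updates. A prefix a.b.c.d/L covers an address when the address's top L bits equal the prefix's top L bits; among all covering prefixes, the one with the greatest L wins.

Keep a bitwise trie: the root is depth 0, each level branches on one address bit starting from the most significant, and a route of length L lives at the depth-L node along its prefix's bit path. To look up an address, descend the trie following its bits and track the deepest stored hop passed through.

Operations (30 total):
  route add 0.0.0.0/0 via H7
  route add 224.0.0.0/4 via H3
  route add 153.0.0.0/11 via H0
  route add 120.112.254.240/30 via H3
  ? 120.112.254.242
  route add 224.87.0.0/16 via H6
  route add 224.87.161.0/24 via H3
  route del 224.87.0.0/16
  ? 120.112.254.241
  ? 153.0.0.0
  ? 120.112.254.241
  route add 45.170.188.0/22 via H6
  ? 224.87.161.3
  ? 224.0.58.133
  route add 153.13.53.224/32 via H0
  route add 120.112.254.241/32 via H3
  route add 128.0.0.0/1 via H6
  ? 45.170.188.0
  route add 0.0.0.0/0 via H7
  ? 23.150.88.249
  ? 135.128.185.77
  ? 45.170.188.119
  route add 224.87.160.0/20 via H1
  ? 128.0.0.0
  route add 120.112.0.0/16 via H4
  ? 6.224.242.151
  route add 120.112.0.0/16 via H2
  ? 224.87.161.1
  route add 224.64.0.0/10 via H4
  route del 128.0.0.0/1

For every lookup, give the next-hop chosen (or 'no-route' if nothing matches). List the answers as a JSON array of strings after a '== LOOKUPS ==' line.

Process each operation:
  + 0.0.0.0/0 (H7) depth=0
  + 224.0.0.0/4 (H3) depth=4
  + 153.0.0.0/11 (H0) depth=11
  + 120.112.254.240/30 (H3) depth=30
  Q 120.112.254.242: descend 011110000111000011111110111100 ; hops seen [H7,H3] ; pick H3
  + 224.87.0.0/16 (H6) depth=16
  + 224.87.161.0/24 (H3) depth=24
  del 224.87.0.0/16 (clear depth 16)
  Q 120.112.254.241: descend 011110000111000011111110111100 ; hops seen [H7,H3] ; pick H3
  Q 153.0.0.0: descend 10011001000 ; hops seen [H7,H0] ; pick H0
  Q 120.112.254.241: descend 011110000111000011111110111100 ; hops seen [H7,H3] ; pick H3
  + 45.170.188.0/22 (H6) depth=22
  Q 224.87.161.3: descend 111000000101011110100001 ; hops seen [H7,H3,H3] ; pick H3
  Q 224.0.58.133: descend 111000000 ; hops seen [H7,H3] ; pick H3
  + 153.13.53.224/32 (H0) depth=32
  + 120.112.254.241/32 (H3) depth=32
  + 128.0.0.0/1 (H6) depth=1
  Q 45.170.188.0: descend 0010110110101010101111 ; hops seen [H7,H6] ; pick H6
  + 0.0.0.0/0 (H7) depth=0
  Q 23.150.88.249: descend 00 ; hops seen [H7] ; pick H7
  Q 135.128.185.77: descend 100 ; hops seen [H7,H6] ; pick H6
  Q 45.170.188.119: descend 0010110110101010101111 ; hops seen [H7,H6] ; pick H6
  + 224.87.160.0/20 (H1) depth=20
  Q 128.0.0.0: descend 100 ; hops seen [H7,H6] ; pick H6
  + 120.112.0.0/16 (H4) depth=16
  Q 6.224.242.151: descend 00 ; hops seen [H7] ; pick H7
  + 120.112.0.0/16 (H2) depth=16
  Q 224.87.161.1: descend 111000000101011110100001 ; hops seen [H7,H6,H3,H1,H3] ; pick H3
  + 224.64.0.0/10 (H4) depth=10
  del 128.0.0.0/1 (clear depth 1)

== LOOKUPS ==
["H3","H3","H0","H3","H3","H3","H6","H7","H6","H6","H6","H7","H3"]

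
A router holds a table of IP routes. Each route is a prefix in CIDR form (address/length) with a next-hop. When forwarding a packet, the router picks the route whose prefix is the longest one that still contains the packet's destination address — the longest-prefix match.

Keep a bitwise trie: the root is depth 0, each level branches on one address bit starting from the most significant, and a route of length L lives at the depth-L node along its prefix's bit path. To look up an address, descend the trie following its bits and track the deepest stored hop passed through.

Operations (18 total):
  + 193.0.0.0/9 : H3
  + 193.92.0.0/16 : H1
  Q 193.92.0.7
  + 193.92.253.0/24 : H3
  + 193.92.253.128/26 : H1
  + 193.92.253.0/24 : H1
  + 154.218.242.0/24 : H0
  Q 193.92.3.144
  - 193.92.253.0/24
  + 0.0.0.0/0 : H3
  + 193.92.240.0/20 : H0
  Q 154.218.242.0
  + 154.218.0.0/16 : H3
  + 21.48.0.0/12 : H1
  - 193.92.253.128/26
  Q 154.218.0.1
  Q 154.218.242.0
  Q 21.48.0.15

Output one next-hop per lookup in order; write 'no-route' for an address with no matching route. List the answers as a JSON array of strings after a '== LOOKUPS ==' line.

Apply in order:
  + 193.0.0.0/9 (H3) depth=9
  + 193.92.0.0/16 (H1) depth=16
  Q 193.92.0.7: descend 1100000101011100 ; hops seen [H3,H1] ; pick H1
  + 193.92.253.0/24 (H3) depth=24
  + 193.92.253.128/26 (H1) depth=26
  + 193.92.253.0/24 (H1) depth=24
  + 154.218.242.0/24 (H0) depth=24
  Q 193.92.3.144: descend 1100000101011100 ; hops seen [H3,H1] ; pick H1
  - 193.92.253.0/24 clear@24
  + 0.0.0.0/0 (H3) depth=0
  + 193.92.240.0/20 (H0) depth=20
  Q 154.218.242.0: descend 100110101101101011110010 ; hops seen [H3,H0] ; pick H0
  + 154.218.0.0/16 (H3) depth=16
  + 21.48.0.0/12 (H1) depth=12
  - 193.92.253.128/26 clear@26
  Q 154.218.0.1: descend 1001101011011010 ; hops seen [H3,H3] ; pick H3
  Q 154.218.242.0: descend 100110101101101011110010 ; hops seen [H3,H3,H0] ; pick H0
  Q 21.48.0.15: descend 000101010011 ; hops seen [H3,H1] ; pick H1

== LOOKUPS ==
["H1","H1","H0","H3","H0","H1"]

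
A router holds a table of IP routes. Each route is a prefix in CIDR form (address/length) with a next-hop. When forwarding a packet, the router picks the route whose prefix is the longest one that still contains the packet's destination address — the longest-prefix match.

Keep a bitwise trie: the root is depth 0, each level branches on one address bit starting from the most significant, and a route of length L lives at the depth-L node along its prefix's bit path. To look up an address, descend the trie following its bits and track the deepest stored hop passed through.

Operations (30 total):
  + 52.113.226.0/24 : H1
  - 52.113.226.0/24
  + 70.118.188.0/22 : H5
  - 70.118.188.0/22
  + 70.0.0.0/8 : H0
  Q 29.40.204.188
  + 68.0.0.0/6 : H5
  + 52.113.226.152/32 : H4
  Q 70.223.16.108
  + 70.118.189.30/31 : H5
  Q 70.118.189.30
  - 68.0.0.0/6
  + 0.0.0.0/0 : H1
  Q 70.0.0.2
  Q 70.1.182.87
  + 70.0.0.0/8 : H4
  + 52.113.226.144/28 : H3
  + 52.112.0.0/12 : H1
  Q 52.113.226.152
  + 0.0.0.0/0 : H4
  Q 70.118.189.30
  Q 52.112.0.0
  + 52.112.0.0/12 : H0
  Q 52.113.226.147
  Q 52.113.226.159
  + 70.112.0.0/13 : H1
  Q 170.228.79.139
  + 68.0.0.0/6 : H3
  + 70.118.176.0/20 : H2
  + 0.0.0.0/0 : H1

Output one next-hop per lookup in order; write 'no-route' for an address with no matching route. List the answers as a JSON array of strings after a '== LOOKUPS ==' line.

Trace:
  add 52.113.226.0/24 -> H1 at depth 24
  - 52.113.226.0/24 clear@24
  add 70.118.188.0/22 -> H5 at depth 22
  - 70.118.188.0/22 clear@22
  add 70.0.0.0/8 -> H0 at depth 8
  Q 29.40.204.188: descend 00 ; hops seen [∅] ; pick no-route
  add 68.0.0.0/6 -> H5 at depth 6
  add 52.113.226.152/32 -> H4 at depth 32
  Q 70.223.16.108: descend 01000110 ; hops seen [H5,H0] ; pick H0
  add 70.118.189.30/31 -> H5 at depth 31
  Q 70.118.189.30: descend 0100011001110110101111010001111 ; hops seen [H5,H0,H5] ; pick H5
  - 68.0.0.0/6 clear@6
  add 0.0.0.0/0 -> H1 at depth 0
  Q 70.0.0.2: descend 010001100 ; hops seen [H1,H0] ; pick H0
  Q 70.1.182.87: descend 010001100 ; hops seen [H1,H0] ; pick H0
  add 70.0.0.0/8 -> H4 at depth 8
  add 52.113.226.144/28 -> H3 at depth 28
  add 52.112.0.0/12 -> H1 at depth 12
  Q 52.113.226.152: descend 00110100011100011110001010011000 ; hops seen [H1,H1,H3,H4] ; pick H4
  add 0.0.0.0/0 -> H4 at depth 0
  Q 70.118.189.30: descend 0100011001110110101111010001111 ; hops seen [H4,H4,H5] ; pick H5
  Q 52.112.0.0: descend 001101000111000 ; hops seen [H4,H1] ; pick H1
  add 52.112.0.0/12 -> H0 at depth 12
  Q 52.113.226.147: descend 0011010001110001111000101001 ; hops seen [H4,H0,H3] ; pick H3
  Q 52.113.226.159: descend 00110100011100011110001010011 ; hops seen [H4,H0,H3] ; pick H3
  add 70.112.0.0/13 -> H1 at depth 13
  Q 170.228.79.139: descend ε ; hops seen [H4] ; pick H4
  add 68.0.0.0/6 -> H3 at depth 6
  add 70.118.176.0/20 -> H2 at depth 20
  add 0.0.0.0/0 -> H1 at depth 0

== LOOKUPS ==
["no-route","H0","H5","H0","H0","H4","H5","H1","H3","H3","H4"]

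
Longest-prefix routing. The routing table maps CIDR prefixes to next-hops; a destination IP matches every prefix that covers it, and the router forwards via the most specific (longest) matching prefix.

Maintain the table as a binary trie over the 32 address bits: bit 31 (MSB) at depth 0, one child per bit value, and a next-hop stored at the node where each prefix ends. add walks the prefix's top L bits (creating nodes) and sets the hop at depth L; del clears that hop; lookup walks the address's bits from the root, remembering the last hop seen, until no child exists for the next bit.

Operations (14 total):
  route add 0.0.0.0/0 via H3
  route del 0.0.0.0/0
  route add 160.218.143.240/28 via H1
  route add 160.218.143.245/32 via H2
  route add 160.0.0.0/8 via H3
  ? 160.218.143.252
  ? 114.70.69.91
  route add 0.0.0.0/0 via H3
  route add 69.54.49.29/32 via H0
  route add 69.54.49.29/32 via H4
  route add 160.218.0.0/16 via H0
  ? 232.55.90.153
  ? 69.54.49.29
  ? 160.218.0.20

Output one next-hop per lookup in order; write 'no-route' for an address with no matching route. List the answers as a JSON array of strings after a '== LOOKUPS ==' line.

Process each operation:
  add 0.0.0.0/0 -> H3 at depth 0
  - 0.0.0.0/0 clear@0
  add 160.218.143.240/28 -> H1 at depth 28
  add 160.218.143.245/32 -> H2 at depth 32
  add 160.0.0.0/8 -> H3 at depth 8
  Q 160.218.143.252: descend 1010000011011010100011111111 ; hops seen [H3,H1] ; pick H1
  Q 114.70.69.91: descend ε ; hops seen [∅] ; pick no-route
  add 0.0.0.0/0 -> H3 at depth 0
  add 69.54.49.29/32 -> H0 at depth 32
  add 69.54.49.29/32 -> H4 at depth 32
  add 160.218.0.0/16 -> H0 at depth 16
  Q 232.55.90.153: descend 1 ; hops seen [H3] ; pick H3
  Q 69.54.49.29: descend 01000101001101100011000100011101 ; hops seen [H3,H4] ; pick H4
  Q 160.218.0.20: descend 1010000011011010 ; hops seen [H3,H3,H0] ; pick H0

== LOOKUPS ==
["H1","no-route","H3","H4","H0"]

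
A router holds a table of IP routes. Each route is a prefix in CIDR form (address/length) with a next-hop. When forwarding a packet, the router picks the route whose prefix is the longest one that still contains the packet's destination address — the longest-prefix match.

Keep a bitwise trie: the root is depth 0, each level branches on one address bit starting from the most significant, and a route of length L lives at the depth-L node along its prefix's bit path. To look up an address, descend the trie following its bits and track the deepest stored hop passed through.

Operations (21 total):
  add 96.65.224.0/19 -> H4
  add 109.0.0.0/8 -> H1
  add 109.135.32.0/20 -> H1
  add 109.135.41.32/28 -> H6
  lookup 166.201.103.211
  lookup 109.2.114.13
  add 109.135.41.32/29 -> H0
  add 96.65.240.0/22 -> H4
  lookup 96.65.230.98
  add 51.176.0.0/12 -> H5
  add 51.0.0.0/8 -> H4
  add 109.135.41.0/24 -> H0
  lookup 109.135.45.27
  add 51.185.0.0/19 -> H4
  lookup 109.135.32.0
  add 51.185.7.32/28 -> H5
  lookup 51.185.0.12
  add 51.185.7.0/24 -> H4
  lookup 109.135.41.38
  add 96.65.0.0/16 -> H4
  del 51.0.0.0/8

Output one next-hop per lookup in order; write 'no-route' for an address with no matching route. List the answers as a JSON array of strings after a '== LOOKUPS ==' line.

Process each operation:
  add 96.65.224.0/19 -> H4 at depth 19
  add 109.0.0.0/8 -> H1 at depth 8
  add 109.135.32.0/20 -> H1 at depth 20
  add 109.135.41.32/28 -> H6 at depth 28
  lookup 166.201.103.211: bits ε walk d0:- -> no-route
  lookup 109.2.114.13: bits 01101101 walk d0:-→d1:-→d2:-→d3:-→d4:-→d5:-→d6:-→d7:-→d8:H1 -> H1
  add 109.135.41.32/29 -> H0 at depth 29
  add 96.65.240.0/22 -> H4 at depth 22
  lookup 96.65.230.98: bits 0110000001000001111 walk d0:-→d1:-→d2:-→d3:-→d4:-→d5:-→d6:-→d7:-→d8:-→d9:-→d10:-→d11:-→d12:-→d13:-→d14:-→d15:-→d16:-→d17:-→d18:-→d19:H4 -> H4
  add 51.176.0.0/12 -> H5 at depth 12
  add 51.0.0.0/8 -> H4 at depth 8
  add 109.135.41.0/24 -> H0 at depth 24
  lookup 109.135.45.27: bits 011011011000011100101 walk d0:-→d1:-→d2:-→d3:-→d4:-→d5:-→d6:-→d7:-→d8:H1→d9:-→d10:-→d11:-→d12:-→d13:-→d14:-→d15:-→d16:-→d17:-→d18:-→d19:-→d20:H1→d21:- -> H1
  add 51.185.0.0/19 -> H4 at depth 19
  lookup 109.135.32.0: bits 01101101100001110010 walk d0:-→d1:-→d2:-→d3:-→d4:-→d5:-→d6:-→d7:-→d8:H1→d9:-→d10:-→d11:-→d12:-→d13:-→d14:-→d15:-→d16:-→d17:-→d18:-→d19:-→d20:H1 -> H1
  add 51.185.7.32/28 -> H5 at depth 28
  lookup 51.185.0.12: bits 001100111011100100000 walk d0:-→d1:-→d2:-→d3:-→d4:-→d5:-→d6:-→d7:-→d8:H4→d9:-→d10:-→d11:-→d12:H5→d13:-→d14:-→d15:-→d16:-→d17:-→d18:-→d19:H4→d20:-→d21:- -> H4
  add 51.185.7.0/24 -> H4 at depth 24
  lookup 109.135.41.38: bits 01101101100001110010100100100 walk d0:-→d1:-→d2:-→d3:-→d4:-→d5:-→d6:-→d7:-→d8:H1→d9:-→d10:-→d11:-→d12:-→d13:-→d14:-→d15:-→d16:-→d17:-→d18:-→d19:-→d20:H1→d21:-→d22:-→d23:-→d24:H0→d25:-→d26:-→d27:-→d28:H6→d29:H0 -> H0
  add 96.65.0.0/16 -> H4 at depth 16
  del 51.0.0.0/8 (clear depth 8)

== LOOKUPS ==
["no-route","H1","H4","H1","H1","H4","H0"]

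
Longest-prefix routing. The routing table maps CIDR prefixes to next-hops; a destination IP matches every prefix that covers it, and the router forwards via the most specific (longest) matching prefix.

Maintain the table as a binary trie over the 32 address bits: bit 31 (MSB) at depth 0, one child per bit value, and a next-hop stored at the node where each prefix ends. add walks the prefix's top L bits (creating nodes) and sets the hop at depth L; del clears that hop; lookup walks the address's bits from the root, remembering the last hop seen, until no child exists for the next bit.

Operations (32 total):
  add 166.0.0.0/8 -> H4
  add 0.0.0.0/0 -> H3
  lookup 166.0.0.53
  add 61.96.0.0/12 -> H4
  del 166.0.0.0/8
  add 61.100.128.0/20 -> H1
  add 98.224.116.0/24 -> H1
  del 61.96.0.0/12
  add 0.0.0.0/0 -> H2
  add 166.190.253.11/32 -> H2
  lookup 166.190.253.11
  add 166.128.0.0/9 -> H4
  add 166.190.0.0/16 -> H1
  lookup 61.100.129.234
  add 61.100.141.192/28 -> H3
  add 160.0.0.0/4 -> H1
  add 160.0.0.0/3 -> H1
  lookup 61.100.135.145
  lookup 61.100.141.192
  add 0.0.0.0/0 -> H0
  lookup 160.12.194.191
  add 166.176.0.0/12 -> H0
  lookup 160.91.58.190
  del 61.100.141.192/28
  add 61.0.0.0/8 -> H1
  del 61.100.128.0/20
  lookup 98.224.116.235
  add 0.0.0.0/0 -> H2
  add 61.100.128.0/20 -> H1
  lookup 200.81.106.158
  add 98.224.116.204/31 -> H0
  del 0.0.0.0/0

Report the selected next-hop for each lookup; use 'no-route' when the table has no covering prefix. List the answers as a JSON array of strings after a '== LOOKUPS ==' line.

Process each operation:
  + 166.0.0.0/8 (H4) depth=8
  + 0.0.0.0/0 (H3) depth=0
  Q 166.0.0.53: descend 10100110 ; hops seen [H3,H4] ; pick H4
  + 61.96.0.0/12 (H4) depth=12
  del 166.0.0.0/8 (clear depth 8)
  + 61.100.128.0/20 (H1) depth=20
  + 98.224.116.0/24 (H1) depth=24
  del 61.96.0.0/12 (clear depth 12)
  + 0.0.0.0/0 (H2) depth=0
  + 166.190.253.11/32 (H2) depth=32
  Q 166.190.253.11: descend 10100110101111101111110100001011 ; hops seen [H2,H2] ; pick H2
  + 166.128.0.0/9 (H4) depth=9
  + 166.190.0.0/16 (H1) depth=16
  Q 61.100.129.234: descend 00111101011001001000 ; hops seen [H2,H1] ; pick H1
  + 61.100.141.192/28 (H3) depth=28
  + 160.0.0.0/4 (H1) depth=4
  + 160.0.0.0/3 (H1) depth=3
  Q 61.100.135.145: descend 00111101011001001000 ; hops seen [H2,H1] ; pick H1
  Q 61.100.141.192: descend 0011110101100100100011011100 ; hops seen [H2,H1,H3] ; pick H3
  + 0.0.0.0/0 (H0) depth=0
  Q 160.12.194.191: descend 10100 ; hops seen [H0,H1,H1] ; pick H1
  + 166.176.0.0/12 (H0) depth=12
  Q 160.91.58.190: descend 10100 ; hops seen [H0,H1,H1] ; pick H1
  del 61.100.141.192/28 (clear depth 28)
  + 61.0.0.0/8 (H1) depth=8
  del 61.100.128.0/20 (clear depth 20)
  Q 98.224.116.235: descend 011000101110000001110100 ; hops seen [H0,H1] ; pick H1
  + 0.0.0.0/0 (H2) depth=0
  + 61.100.128.0/20 (H1) depth=20
  Q 200.81.106.158: descend 1 ; hops seen [H2] ; pick H2
  + 98.224.116.204/31 (H0) depth=31
  del 0.0.0.0/0 (clear depth 0)

== LOOKUPS ==
["H4","H2","H1","H1","H3","H1","H1","H1","H2"]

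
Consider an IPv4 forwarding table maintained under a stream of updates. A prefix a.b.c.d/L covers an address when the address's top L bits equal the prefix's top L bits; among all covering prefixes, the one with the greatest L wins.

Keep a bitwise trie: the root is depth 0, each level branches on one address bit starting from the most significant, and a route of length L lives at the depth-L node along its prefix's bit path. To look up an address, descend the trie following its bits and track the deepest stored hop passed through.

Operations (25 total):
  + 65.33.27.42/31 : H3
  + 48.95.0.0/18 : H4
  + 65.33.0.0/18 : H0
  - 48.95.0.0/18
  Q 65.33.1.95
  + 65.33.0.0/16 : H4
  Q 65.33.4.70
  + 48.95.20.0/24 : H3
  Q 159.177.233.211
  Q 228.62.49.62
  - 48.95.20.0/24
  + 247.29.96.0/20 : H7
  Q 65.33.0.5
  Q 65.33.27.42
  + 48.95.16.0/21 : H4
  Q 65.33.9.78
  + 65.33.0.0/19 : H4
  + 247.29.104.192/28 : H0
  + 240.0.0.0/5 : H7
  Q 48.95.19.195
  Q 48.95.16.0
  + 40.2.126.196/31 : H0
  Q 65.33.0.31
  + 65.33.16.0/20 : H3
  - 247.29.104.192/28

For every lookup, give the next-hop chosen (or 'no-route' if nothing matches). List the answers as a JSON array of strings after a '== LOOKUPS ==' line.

Apply in order:
  + 65.33.27.42/31 (H3) depth=31
  + 48.95.0.0/18 (H4) depth=18
  + 65.33.0.0/18 (H0) depth=18
  - 48.95.0.0/18 clear@18
  lookup 65.33.1.95: bits 0100000100100001000 walk d0:-→d1:-→d2:-→d3:-→d4:-→d5:-→d6:-→d7:-→d8:-→d9:-→d10:-→d11:-→d12:-→d13:-→d14:-→d15:-→d16:-→d17:-→d18:H0→d19:- -> H0
  + 65.33.0.0/16 (H4) depth=16
  lookup 65.33.4.70: bits 0100000100100001000 walk d0:-→d1:-→d2:-→d3:-→d4:-→d5:-→d6:-→d7:-→d8:-→d9:-→d10:-→d11:-→d12:-→d13:-→d14:-→d15:-→d16:H4→d17:-→d18:H0→d19:- -> H0
  + 48.95.20.0/24 (H3) depth=24
  lookup 159.177.233.211: bits ε walk d0:- -> no-route
  lookup 228.62.49.62: bits ε walk d0:- -> no-route
  - 48.95.20.0/24 clear@24
  + 247.29.96.0/20 (H7) depth=20
  lookup 65.33.0.5: bits 0100000100100001000 walk d0:-→d1:-→d2:-→d3:-→d4:-→d5:-→d6:-→d7:-→d8:-→d9:-→d10:-→d11:-→d12:-→d13:-→d14:-→d15:-→d16:H4→d17:-→d18:H0→d19:- -> H0
  lookup 65.33.27.42: bits 0100000100100001000110110010101 walk d0:-→d1:-→d2:-→d3:-→d4:-→d5:-→d6:-→d7:-→d8:-→d9:-→d10:-→d11:-→d12:-→d13:-→d14:-→d15:-→d16:H4→d17:-→d18:H0→d19:-→d20:-→d21:-→d22:-→d23:-→d24:-→d25:-→d26:-→d27:-→d28:-→d29:-→d30:-→d31:H3 -> H3
  + 48.95.16.0/21 (H4) depth=21
  lookup 65.33.9.78: bits 0100000100100001000 walk d0:-→d1:-→d2:-→d3:-→d4:-→d5:-→d6:-→d7:-→d8:-→d9:-→d10:-→d11:-→d12:-→d13:-→d14:-→d15:-→d16:H4→d17:-→d18:H0→d19:- -> H0
  + 65.33.0.0/19 (H4) depth=19
  + 247.29.104.192/28 (H0) depth=28
  + 240.0.0.0/5 (H7) depth=5
  lookup 48.95.19.195: bits 001100000101111100010 walk d0:-→d1:-→d2:-→d3:-→d4:-→d5:-→d6:-→d7:-→d8:-→d9:-→d10:-→d11:-→d12:-→d13:-→d14:-→d15:-→d16:-→d17:-→d18:-→d19:-→d20:-→d21:H4 -> H4
  lookup 48.95.16.0: bits 001100000101111100010 walk d0:-→d1:-→d2:-→d3:-→d4:-→d5:-→d6:-→d7:-→d8:-→d9:-→d10:-→d11:-→d12:-→d13:-→d14:-→d15:-→d16:-→d17:-→d18:-→d19:-→d20:-→d21:H4 -> H4
  + 40.2.126.196/31 (H0) depth=31
  lookup 65.33.0.31: bits 0100000100100001000 walk d0:-→d1:-→d2:-→d3:-→d4:-→d5:-→d6:-→d7:-→d8:-→d9:-→d10:-→d11:-→d12:-→d13:-→d14:-→d15:-→d16:H4→d17:-→d18:H0→d19:H4 -> H4
  + 65.33.16.0/20 (H3) depth=20
  - 247.29.104.192/28 clear@28

== LOOKUPS ==
["H0","H0","no-route","no-route","H0","H3","H0","H4","H4","H4"]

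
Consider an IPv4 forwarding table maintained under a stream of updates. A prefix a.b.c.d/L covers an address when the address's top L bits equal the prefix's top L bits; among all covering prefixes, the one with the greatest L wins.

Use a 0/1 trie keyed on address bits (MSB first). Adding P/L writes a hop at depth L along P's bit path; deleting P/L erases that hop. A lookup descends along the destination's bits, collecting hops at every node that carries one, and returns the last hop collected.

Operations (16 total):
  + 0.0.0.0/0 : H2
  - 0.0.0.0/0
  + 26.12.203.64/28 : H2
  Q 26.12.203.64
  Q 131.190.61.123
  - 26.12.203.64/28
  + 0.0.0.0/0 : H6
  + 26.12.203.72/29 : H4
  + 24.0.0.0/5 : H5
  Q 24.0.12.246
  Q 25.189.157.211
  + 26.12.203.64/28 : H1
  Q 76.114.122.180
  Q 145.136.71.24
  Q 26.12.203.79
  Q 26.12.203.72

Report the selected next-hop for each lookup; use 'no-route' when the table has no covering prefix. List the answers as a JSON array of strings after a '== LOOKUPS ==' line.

Apply in order:
  add 0.0.0.0/0 -> H2 at depth 0
  del 0.0.0.0/0 (clear depth 0)
  add 26.12.203.64/28 -> H2 at depth 28
  lookup 26.12.203.64: bits 0001101000001100110010110100 walk d0:-→d1:-→d2:-→d3:-→d4:-→d5:-→d6:-→d7:-→d8:-→d9:-→d10:-→d11:-→d12:-→d13:-→d14:-→d15:-→d16:-→d17:-→d18:-→d19:-→d20:-→d21:-→d22:-→d23:-→d24:-→d25:-→d26:-→d27:-→d28:H2 -> H2
  lookup 131.190.61.123: bits ε walk d0:- -> no-route
  del 26.12.203.64/28 (clear depth 28)
  add 0.0.0.0/0 -> H6 at depth 0
  add 26.12.203.72/29 -> H4 at depth 29
  add 24.0.0.0/5 -> H5 at depth 5
  lookup 24.0.12.246: bits 000110 walk d0:H6→d1:-→d2:-→d3:-→d4:-→d5:H5→d6:- -> H5
  lookup 25.189.157.211: bits 000110 walk d0:H6→d1:-→d2:-→d3:-→d4:-→d5:H5→d6:- -> H5
  add 26.12.203.64/28 -> H1 at depth 28
  lookup 76.114.122.180: bits 0 walk d0:H6→d1:- -> H6
  lookup 145.136.71.24: bits ε walk d0:H6 -> H6
  lookup 26.12.203.79: bits 00011010000011001100101101001 walk d0:H6→d1:-→d2:-→d3:-→d4:-→d5:H5→d6:-→d7:-→d8:-→d9:-→d10:-→d11:-→d12:-→d13:-→d14:-→d15:-→d16:-→d17:-→d18:-→d19:-→d20:-→d21:-→d22:-→d23:-→d24:-→d25:-→d26:-→d27:-→d28:H1→d29:H4 -> H4
  lookup 26.12.203.72: bits 00011010000011001100101101001 walk d0:H6→d1:-→d2:-→d3:-→d4:-→d5:H5→d6:-→d7:-→d8:-→d9:-→d10:-→d11:-→d12:-→d13:-→d14:-→d15:-→d16:-→d17:-→d18:-→d19:-→d20:-→d21:-→d22:-→d23:-→d24:-→d25:-→d26:-→d27:-→d28:H1→d29:H4 -> H4

== LOOKUPS ==
["H2","no-route","H5","H5","H6","H6","H4","H4"]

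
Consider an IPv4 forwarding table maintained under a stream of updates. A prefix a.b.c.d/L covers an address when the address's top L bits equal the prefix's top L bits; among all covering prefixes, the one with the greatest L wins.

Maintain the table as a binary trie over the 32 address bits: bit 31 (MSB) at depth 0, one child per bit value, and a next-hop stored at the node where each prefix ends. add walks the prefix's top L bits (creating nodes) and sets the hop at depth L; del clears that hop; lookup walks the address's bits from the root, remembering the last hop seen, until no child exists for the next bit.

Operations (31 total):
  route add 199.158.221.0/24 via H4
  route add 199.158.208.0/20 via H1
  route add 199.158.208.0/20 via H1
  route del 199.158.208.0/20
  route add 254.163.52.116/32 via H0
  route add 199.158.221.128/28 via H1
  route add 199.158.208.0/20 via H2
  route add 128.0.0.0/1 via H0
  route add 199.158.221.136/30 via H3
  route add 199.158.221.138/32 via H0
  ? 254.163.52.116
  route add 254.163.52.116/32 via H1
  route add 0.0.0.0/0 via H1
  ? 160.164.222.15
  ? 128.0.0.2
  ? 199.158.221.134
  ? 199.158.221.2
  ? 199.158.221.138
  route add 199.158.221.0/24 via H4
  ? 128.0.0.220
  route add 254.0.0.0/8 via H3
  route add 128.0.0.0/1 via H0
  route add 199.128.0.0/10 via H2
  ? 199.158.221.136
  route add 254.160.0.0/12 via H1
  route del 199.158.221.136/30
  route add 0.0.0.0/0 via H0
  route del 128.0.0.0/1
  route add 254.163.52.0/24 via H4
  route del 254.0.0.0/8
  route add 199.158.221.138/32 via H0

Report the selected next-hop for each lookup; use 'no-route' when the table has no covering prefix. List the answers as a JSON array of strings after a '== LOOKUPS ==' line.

Apply in order:
  add 199.158.221.0/24 -> H4 at depth 24
  add 199.158.208.0/20 -> H1 at depth 20
  add 199.158.208.0/20 -> H1 at depth 20
  - 199.158.208.0/20 clear@20
  add 254.163.52.116/32 -> H0 at depth 32
  add 199.158.221.128/28 -> H1 at depth 28
  add 199.158.208.0/20 -> H2 at depth 20
  add 128.0.0.0/1 -> H0 at depth 1
  add 199.158.221.136/30 -> H3 at depth 30
  add 199.158.221.138/32 -> H0 at depth 32
  Q 254.163.52.116: descend 11111110101000110011010001110100 ; hops seen [H0,H0] ; pick H0
  add 254.163.52.116/32 -> H1 at depth 32
  add 0.0.0.0/0 -> H1 at depth 0
  Q 160.164.222.15: descend 1 ; hops seen [H1,H0] ; pick H0
  Q 128.0.0.2: descend 1 ; hops seen [H1,H0] ; pick H0
  Q 199.158.221.134: descend 1100011110011110110111011000 ; hops seen [H1,H0,H2,H4,H1] ; pick H1
  Q 199.158.221.2: descend 110001111001111011011101 ; hops seen [H1,H0,H2,H4] ; pick H4
  Q 199.158.221.138: descend 11000111100111101101110110001010 ; hops seen [H1,H0,H2,H4,H1,H3,H0] ; pick H0
  add 199.158.221.0/24 -> H4 at depth 24
  Q 128.0.0.220: descend 1 ; hops seen [H1,H0] ; pick H0
  add 254.0.0.0/8 -> H3 at depth 8
  add 128.0.0.0/1 -> H0 at depth 1
  add 199.128.0.0/10 -> H2 at depth 10
  Q 199.158.221.136: descend 110001111001111011011101100010 ; hops seen [H1,H0,H2,H2,H4,H1,H3] ; pick H3
  add 254.160.0.0/12 -> H1 at depth 12
  - 199.158.221.136/30 clear@30
  add 0.0.0.0/0 -> H0 at depth 0
  - 128.0.0.0/1 clear@1
  add 254.163.52.0/24 -> H4 at depth 24
  - 254.0.0.0/8 clear@8
  add 199.158.221.138/32 -> H0 at depth 32

== LOOKUPS ==
["H0","H0","H0","H1","H4","H0","H0","H3"]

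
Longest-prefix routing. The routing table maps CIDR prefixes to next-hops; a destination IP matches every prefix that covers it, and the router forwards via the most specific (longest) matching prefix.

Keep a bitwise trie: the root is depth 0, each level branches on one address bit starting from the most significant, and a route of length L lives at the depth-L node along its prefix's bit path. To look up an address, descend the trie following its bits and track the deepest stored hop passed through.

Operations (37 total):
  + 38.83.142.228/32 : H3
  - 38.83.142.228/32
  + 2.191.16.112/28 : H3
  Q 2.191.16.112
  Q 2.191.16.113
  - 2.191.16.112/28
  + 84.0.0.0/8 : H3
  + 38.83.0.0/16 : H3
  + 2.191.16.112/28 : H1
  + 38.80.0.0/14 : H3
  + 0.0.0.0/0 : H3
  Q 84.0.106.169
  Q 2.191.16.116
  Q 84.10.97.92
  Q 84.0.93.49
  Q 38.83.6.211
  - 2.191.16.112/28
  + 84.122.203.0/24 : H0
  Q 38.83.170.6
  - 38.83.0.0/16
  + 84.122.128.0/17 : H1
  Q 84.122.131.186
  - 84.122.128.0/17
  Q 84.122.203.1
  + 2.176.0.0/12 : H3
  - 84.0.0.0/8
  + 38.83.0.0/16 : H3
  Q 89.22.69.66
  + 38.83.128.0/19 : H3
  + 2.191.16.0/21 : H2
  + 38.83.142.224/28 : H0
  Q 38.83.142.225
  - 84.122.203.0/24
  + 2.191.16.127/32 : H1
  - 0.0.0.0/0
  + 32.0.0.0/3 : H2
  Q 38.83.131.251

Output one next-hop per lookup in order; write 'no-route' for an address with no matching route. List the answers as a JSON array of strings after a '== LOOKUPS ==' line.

Process each operation:
  + 38.83.142.228/32 (H3) depth=32
  del 38.83.142.228/32 (clear depth 32)
  + 2.191.16.112/28 (H3) depth=28
  ? 2.191.16.112  path d0:-→d1:-→d2:-→d3:-→d4:-→d5:-→d6:-→d7:-→d8:-→d9:-→d10:-→d11:-→d12:-→d13:-→d14:-→d15:-→d16:-→d17:-→d18:-→d19:-→d20:-→d21:-→d22:-→d23:-→d24:-→d25:-→d26:-→d27:-→d28:H3  best=H3
  ? 2.191.16.113  path d0:-→d1:-→d2:-→d3:-→d4:-→d5:-→d6:-→d7:-→d8:-→d9:-→d10:-→d11:-→d12:-→d13:-→d14:-→d15:-→d16:-→d17:-→d18:-→d19:-→d20:-→d21:-→d22:-→d23:-→d24:-→d25:-→d26:-→d27:-→d28:H3  best=H3
  del 2.191.16.112/28 (clear depth 28)
  + 84.0.0.0/8 (H3) depth=8
  + 38.83.0.0/16 (H3) depth=16
  + 2.191.16.112/28 (H1) depth=28
  + 38.80.0.0/14 (H3) depth=14
  + 0.0.0.0/0 (H3) depth=0
  ? 84.0.106.169  path d0:H3→d1:-→d2:-→d3:-→d4:-→d5:-→d6:-→d7:-→d8:H3  best=H3
  ? 2.191.16.116  path d0:H3→d1:-→d2:-→d3:-→d4:-→d5:-→d6:-→d7:-→d8:-→d9:-→d10:-→d11:-→d12:-→d13:-→d14:-→d15:-→d16:-→d17:-→d18:-→d19:-→d20:-→d21:-→d22:-→d23:-→d24:-→d25:-→d26:-→d27:-→d28:H1  best=H1
  ? 84.10.97.92  path d0:H3→d1:-→d2:-→d3:-→d4:-→d5:-→d6:-→d7:-→d8:H3  best=H3
  ? 84.0.93.49  path d0:H3→d1:-→d2:-→d3:-→d4:-→d5:-→d6:-→d7:-→d8:H3  best=H3
  ? 38.83.6.211  path d0:H3→d1:-→d2:-→d3:-→d4:-→d5:-→d6:-→d7:-→d8:-→d9:-→d10:-→d11:-→d12:-→d13:-→d14:H3→d15:-→d16:H3  best=H3
  del 2.191.16.112/28 (clear depth 28)
  + 84.122.203.0/24 (H0) depth=24
  ? 38.83.170.6  path d0:H3→d1:-→d2:-→d3:-→d4:-→d5:-→d6:-→d7:-→d8:-→d9:-→d10:-→d11:-→d12:-→d13:-→d14:H3→d15:-→d16:H3→d17:-→d18:-  best=H3
  del 38.83.0.0/16 (clear depth 16)
  + 84.122.128.0/17 (H1) depth=17
  ? 84.122.131.186  path d0:H3→d1:-→d2:-→d3:-→d4:-→d5:-→d6:-→d7:-→d8:H3→d9:-→d10:-→d11:-→d12:-→d13:-→d14:-→d15:-→d16:-→d17:H1  best=H1
  del 84.122.128.0/17 (clear depth 17)
  ? 84.122.203.1  path d0:H3→d1:-→d2:-→d3:-→d4:-→d5:-→d6:-→d7:-→d8:H3→d9:-→d10:-→d11:-→d12:-→d13:-→d14:-→d15:-→d16:-→d17:-→d18:-→d19:-→d20:-→d21:-→d22:-→d23:-→d24:H0  best=H0
  + 2.176.0.0/12 (H3) depth=12
  del 84.0.0.0/8 (clear depth 8)
  + 38.83.0.0/16 (H3) depth=16
  ? 89.22.69.66  path d0:H3→d1:-→d2:-→d3:-→d4:-  best=H3
  + 38.83.128.0/19 (H3) depth=19
  + 2.191.16.0/21 (H2) depth=21
  + 38.83.142.224/28 (H0) depth=28
  ? 38.83.142.225  path d0:H3→d1:-→d2:-→d3:-→d4:-→d5:-→d6:-→d7:-→d8:-→d9:-→d10:-→d11:-→d12:-→d13:-→d14:H3→d15:-→d16:H3→d17:-→d18:-→d19:H3→d20:-→d21:-→d22:-→d23:-→d24:-→d25:-→d26:-→d27:-→d28:H0→d29:-  best=H0
  del 84.122.203.0/24 (clear depth 24)
  + 2.191.16.127/32 (H1) depth=32
  del 0.0.0.0/0 (clear depth 0)
  + 32.0.0.0/3 (H2) depth=3
  ? 38.83.131.251  path d0:-→d1:-→d2:-→d3:H2→d4:-→d5:-→d6:-→d7:-→d8:-→d9:-→d10:-→d11:-→d12:-→d13:-→d14:H3→d15:-→d16:H3→d17:-→d18:-→d19:H3→d20:-  best=H3

== LOOKUPS ==
["H3","H3","H3","H1","H3","H3","H3","H3","H1","H0","H3","H0","H3"]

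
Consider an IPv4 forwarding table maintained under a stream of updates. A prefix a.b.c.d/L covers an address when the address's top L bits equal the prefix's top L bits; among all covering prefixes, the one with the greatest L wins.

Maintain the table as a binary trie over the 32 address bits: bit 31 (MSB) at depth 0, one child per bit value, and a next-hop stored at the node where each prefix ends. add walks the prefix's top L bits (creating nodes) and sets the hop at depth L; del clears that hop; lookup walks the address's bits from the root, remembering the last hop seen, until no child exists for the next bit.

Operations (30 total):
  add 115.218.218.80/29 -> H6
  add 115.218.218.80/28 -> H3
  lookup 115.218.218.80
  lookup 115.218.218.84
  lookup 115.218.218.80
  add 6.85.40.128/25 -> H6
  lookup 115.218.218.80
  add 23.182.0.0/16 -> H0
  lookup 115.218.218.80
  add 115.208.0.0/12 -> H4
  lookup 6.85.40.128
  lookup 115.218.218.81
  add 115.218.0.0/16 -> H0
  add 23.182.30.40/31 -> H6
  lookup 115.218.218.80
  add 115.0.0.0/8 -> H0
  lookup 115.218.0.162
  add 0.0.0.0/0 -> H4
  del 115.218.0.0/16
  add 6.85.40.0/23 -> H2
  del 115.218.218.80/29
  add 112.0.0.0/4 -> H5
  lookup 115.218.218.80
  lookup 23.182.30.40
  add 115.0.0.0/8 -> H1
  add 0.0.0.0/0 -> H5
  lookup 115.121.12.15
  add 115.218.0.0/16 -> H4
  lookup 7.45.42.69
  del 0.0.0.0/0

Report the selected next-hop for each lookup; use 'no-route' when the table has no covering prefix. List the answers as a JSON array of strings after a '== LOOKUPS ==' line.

Process each operation:
  add 115.218.218.80/29 -> H6 at depth 29
  add 115.218.218.80/28 -> H3 at depth 28
  lookup 115.218.218.80: bits 01110011110110101101101001010 walk d0:-→d1:-→d2:-→d3:-→d4:-→d5:-→d6:-→d7:-→d8:-→d9:-→d10:-→d11:-→d12:-→d13:-→d14:-→d15:-→d16:-→d17:-→d18:-→d19:-→d20:-→d21:-→d22:-→d23:-→d24:-→d25:-→d26:-→d27:-→d28:H3→d29:H6 -> H6
  lookup 115.218.218.84: bits 01110011110110101101101001010 walk d0:-→d1:-→d2:-→d3:-→d4:-→d5:-→d6:-→d7:-→d8:-→d9:-→d10:-→d11:-→d12:-→d13:-→d14:-→d15:-→d16:-→d17:-→d18:-→d19:-→d20:-→d21:-→d22:-→d23:-→d24:-→d25:-→d26:-→d27:-→d28:H3→d29:H6 -> H6
  lookup 115.218.218.80: bits 01110011110110101101101001010 walk d0:-→d1:-→d2:-→d3:-→d4:-→d5:-→d6:-→d7:-→d8:-→d9:-→d10:-→d11:-→d12:-→d13:-→d14:-→d15:-→d16:-→d17:-→d18:-→d19:-→d20:-→d21:-→d22:-→d23:-→d24:-→d25:-→d26:-→d27:-→d28:H3→d29:H6 -> H6
  add 6.85.40.128/25 -> H6 at depth 25
  lookup 115.218.218.80: bits 01110011110110101101101001010 walk d0:-→d1:-→d2:-→d3:-→d4:-→d5:-→d6:-→d7:-→d8:-→d9:-→d10:-→d11:-→d12:-→d13:-→d14:-→d15:-→d16:-→d17:-→d18:-→d19:-→d20:-→d21:-→d22:-→d23:-→d24:-→d25:-→d26:-→d27:-→d28:H3→d29:H6 -> H6
  add 23.182.0.0/16 -> H0 at depth 16
  lookup 115.218.218.80: bits 01110011110110101101101001010 walk d0:-→d1:-→d2:-→d3:-→d4:-→d5:-→d6:-→d7:-→d8:-→d9:-→d10:-→d11:-→d12:-→d13:-→d14:-→d15:-→d16:-→d17:-→d18:-→d19:-→d20:-→d21:-→d22:-→d23:-→d24:-→d25:-→d26:-→d27:-→d28:H3→d29:H6 -> H6
  add 115.208.0.0/12 -> H4 at depth 12
  lookup 6.85.40.128: bits 0000011001010101001010001 walk d0:-→d1:-→d2:-→d3:-→d4:-→d5:-→d6:-→d7:-→d8:-→d9:-→d10:-→d11:-→d12:-→d13:-→d14:-→d15:-→d16:-→d17:-→d18:-→d19:-→d20:-→d21:-→d22:-→d23:-→d24:-→d25:H6 -> H6
  lookup 115.218.218.81: bits 01110011110110101101101001010 walk d0:-→d1:-→d2:-→d3:-→d4:-→d5:-→d6:-→d7:-→d8:-→d9:-→d10:-→d11:-→d12:H4→d13:-→d14:-→d15:-→d16:-→d17:-→d18:-→d19:-→d20:-→d21:-→d22:-→d23:-→d24:-→d25:-→d26:-→d27:-→d28:H3→d29:H6 -> H6
  add 115.218.0.0/16 -> H0 at depth 16
  add 23.182.30.40/31 -> H6 at depth 31
  lookup 115.218.218.80: bits 01110011110110101101101001010 walk d0:-→d1:-→d2:-→d3:-→d4:-→d5:-→d6:-→d7:-→d8:-→d9:-→d10:-→d11:-→d12:H4→d13:-→d14:-→d15:-→d16:H0→d17:-→d18:-→d19:-→d20:-→d21:-→d22:-→d23:-→d24:-→d25:-→d26:-→d27:-→d28:H3→d29:H6 -> H6
  add 115.0.0.0/8 -> H0 at depth 8
  lookup 115.218.0.162: bits 0111001111011010 walk d0:-→d1:-→d2:-→d3:-→d4:-→d5:-→d6:-→d7:-→d8:H0→d9:-→d10:-→d11:-→d12:H4→d13:-→d14:-→d15:-→d16:H0 -> H0
  add 0.0.0.0/0 -> H4 at depth 0
  del 115.218.0.0/16 (clear depth 16)
  add 6.85.40.0/23 -> H2 at depth 23
  del 115.218.218.80/29 (clear depth 29)
  add 112.0.0.0/4 -> H5 at depth 4
  lookup 115.218.218.80: bits 01110011110110101101101001010 walk d0:H4→d1:-→d2:-→d3:-→d4:H5→d5:-→d6:-→d7:-→d8:H0→d9:-→d10:-→d11:-→d12:H4→d13:-→d14:-→d15:-→d16:-→d17:-→d18:-→d19:-→d20:-→d21:-→d22:-→d23:-→d24:-→d25:-→d26:-→d27:-→d28:H3→d29:- -> H3
  lookup 23.182.30.40: bits 0001011110110110000111100010100 walk d0:H4→d1:-→d2:-→d3:-→d4:-→d5:-→d6:-→d7:-→d8:-→d9:-→d10:-→d11:-→d12:-→d13:-→d14:-→d15:-→d16:H0→d17:-→d18:-→d19:-→d20:-→d21:-→d22:-→d23:-→d24:-→d25:-→d26:-→d27:-→d28:-→d29:-→d30:-→d31:H6 -> H6
  add 115.0.0.0/8 -> H1 at depth 8
  add 0.0.0.0/0 -> H5 at depth 0
  lookup 115.121.12.15: bits 01110011 walk d0:H5→d1:-→d2:-→d3:-→d4:H5→d5:-→d6:-→d7:-→d8:H1 -> H1
  add 115.218.0.0/16 -> H4 at depth 16
  lookup 7.45.42.69: bits 0000011 walk d0:H5→d1:-→d2:-→d3:-→d4:-→d5:-→d6:-→d7:- -> H5
  del 0.0.0.0/0 (clear depth 0)

== LOOKUPS ==
["H6","H6","H6","H6","H6","H6","H6","H6","H0","H3","H6","H1","H5"]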